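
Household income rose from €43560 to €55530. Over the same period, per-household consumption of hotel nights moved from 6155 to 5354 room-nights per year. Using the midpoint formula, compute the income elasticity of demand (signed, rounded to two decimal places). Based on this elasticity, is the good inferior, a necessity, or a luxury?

%ΔQ = (5354 − 6155)/[( 6155 + 5354)/2] = -801/5754.5 = -0.139195…
%ΔIncome = (55530 − 43560)/[( 43560 + 55530)/2] = 11970/49545 = 0.241598…
E_income = (-801/5754.5) / (11970/49545) = -0.5761…
E_income < 0 ⇒ inferior good.

-0.58; inferior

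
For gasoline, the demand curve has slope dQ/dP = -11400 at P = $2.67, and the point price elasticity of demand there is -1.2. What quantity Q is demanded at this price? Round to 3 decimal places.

Ed = (dQ/dP)·(P/Q) ⇒ Q = (dQ/dP)·P/Ed = (-11400)·2.67/(-1.2) = 25365

25365.000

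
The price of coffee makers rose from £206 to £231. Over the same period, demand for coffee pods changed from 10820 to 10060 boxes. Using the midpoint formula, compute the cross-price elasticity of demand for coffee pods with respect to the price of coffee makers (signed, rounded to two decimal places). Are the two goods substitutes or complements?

-0.64; complements

%ΔQ_{coffee pods} = (10060 − 10820)/avg = -760/10440 = -0.072796…
%ΔP_{coffee makers} = (231 − 206)/avg = 25/218.5 = 0.114416…
E_cross = (-760/10440) / (25/218.5) = -0.6362…
E_cross < 0 ⇒ the goods are complements.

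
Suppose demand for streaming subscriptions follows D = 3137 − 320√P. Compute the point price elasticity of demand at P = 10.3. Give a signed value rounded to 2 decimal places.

-0.24

dD/dP = −320/(2√P) = -49.8542. At P = 10.3, D = 2110.
Ed = (dD/dP)·(P/D) = (-49.8542) × (10.3/2110) = -0.2433…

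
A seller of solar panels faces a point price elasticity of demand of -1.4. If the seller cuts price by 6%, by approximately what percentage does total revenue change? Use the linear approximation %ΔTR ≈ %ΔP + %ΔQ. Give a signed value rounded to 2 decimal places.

+2.40%

%ΔQ ≈ Ed × %ΔP = (-1.4) × (-6%) = +8.4000%
%ΔTR ≈ %ΔP + %ΔQ = (-6%) + (+8.4000%) = +2.4000%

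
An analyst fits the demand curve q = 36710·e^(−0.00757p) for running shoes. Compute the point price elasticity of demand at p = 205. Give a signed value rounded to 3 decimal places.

-1.552

dq/dp = −0.00757·q = -58.8736. At p = 205, q = 7777.22.
Ed = (dq/dp)·(p/q) = (-58.8736) × (205/7777.22) = -1.55185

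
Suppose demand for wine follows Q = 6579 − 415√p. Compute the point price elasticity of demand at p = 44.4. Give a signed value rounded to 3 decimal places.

-0.363

dQ/dp = −415/(2√p) = -31.1406. At p = 44.4, Q = 3813.72.
Ed = (dQ/dp)·(p/Q) = (-31.1406) × (44.4/3813.72) = -0.36254…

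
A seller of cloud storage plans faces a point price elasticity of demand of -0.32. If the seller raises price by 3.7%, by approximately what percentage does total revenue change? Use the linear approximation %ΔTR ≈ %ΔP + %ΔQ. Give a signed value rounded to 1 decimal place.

+2.5%

%ΔQ ≈ Ed × %ΔP = (-0.32) × (+3.7%) = -1.1840%
%ΔTR ≈ %ΔP + %ΔQ = (+3.7%) + (-1.1840%) = +2.5160%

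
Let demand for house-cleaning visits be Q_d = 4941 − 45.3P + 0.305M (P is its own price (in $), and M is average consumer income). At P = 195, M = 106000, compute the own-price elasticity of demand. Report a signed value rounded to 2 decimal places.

At the given values, Q_d = 4941 − 45.3(195) + 0.305(106000) = 28437.5.
∂Q_d/∂P = −45.3.
E = (-45.3) × (195/28437.5) = -0.3106…

-0.31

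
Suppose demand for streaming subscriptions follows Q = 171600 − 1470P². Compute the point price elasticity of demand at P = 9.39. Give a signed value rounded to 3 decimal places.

-6.174

dQ/dP = −2·1470·P = -27606.6. At P = 9.39, Q = 41987.013.
Ed = (dQ/dP)·(P/Q) = (-27606.6) × (9.39/41987.013) = -6.17395…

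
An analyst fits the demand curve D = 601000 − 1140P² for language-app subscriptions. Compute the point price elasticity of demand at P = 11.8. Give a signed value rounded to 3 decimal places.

-0.718

dD/dP = −2·1140·P = -26904. At P = 11.8, D = 442266.4.
Ed = (dD/dP)·(P/D) = (-26904) × (11.8/442266.4) = -0.71781…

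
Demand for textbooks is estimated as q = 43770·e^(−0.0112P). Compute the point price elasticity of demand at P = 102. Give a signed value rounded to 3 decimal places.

dq/dP = −0.0112·q = -156.407. At P = 102, q = 13964.9.
Ed = (dq/dP)·(P/q) = (-156.407) × (102/13964.9) = -1.1424

-1.142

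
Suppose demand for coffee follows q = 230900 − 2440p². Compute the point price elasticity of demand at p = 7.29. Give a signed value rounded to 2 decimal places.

dq/dp = −2·2440·p = -35575.2. At p = 7.29, q = 101228.396.
Ed = (dq/dp)·(p/q) = (-35575.2) × (7.29/101228.396) = -2.5619…

-2.56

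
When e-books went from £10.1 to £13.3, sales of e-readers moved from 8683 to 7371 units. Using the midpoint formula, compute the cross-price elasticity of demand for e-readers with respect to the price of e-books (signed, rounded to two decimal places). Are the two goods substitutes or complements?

-0.60; complements

%ΔQ_{e-readers} = (7371 − 8683)/avg = -1312/8027 = -0.163448…
%ΔP_{e-books} = (13.3 − 10.1)/avg = 3.2/11.7 = 0.273504…
E_cross = (-1312/8027) / (3.2/11.7) = -0.5976…
E_cross < 0 ⇒ the goods are complements.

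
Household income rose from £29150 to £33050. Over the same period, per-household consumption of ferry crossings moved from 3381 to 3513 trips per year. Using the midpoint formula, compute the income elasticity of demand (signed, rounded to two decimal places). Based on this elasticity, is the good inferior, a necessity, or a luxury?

0.31; necessity

%ΔQ = (3513 − 3381)/[( 3381 + 3513)/2] = 132/3447 = 0.038294…
%ΔIncome = (33050 − 29150)/[( 29150 + 33050)/2] = 3900/31100 = 0.125401…
E_income = (132/3447) / (3900/31100) = 0.3053…
0 < E_income < 1 ⇒ normal good, necessity.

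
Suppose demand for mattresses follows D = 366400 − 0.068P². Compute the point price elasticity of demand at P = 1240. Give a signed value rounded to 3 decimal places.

dD/dP = −2·0.068·P = -168.64. At P = 1240, D = 261843.2.
Ed = (dD/dP)·(P/D) = (-168.64) × (1240/261843.2) = -0.79862…

-0.799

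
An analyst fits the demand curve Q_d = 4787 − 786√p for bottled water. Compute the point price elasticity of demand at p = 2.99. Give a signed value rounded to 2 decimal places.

-0.20

dQ_d/dp = −786/(2√p) = -227.278. At p = 2.99, Q_d = 3427.88.
Ed = (dQ_d/dp)·(p/Q_d) = (-227.278) × (2.99/3427.88) = -0.1982…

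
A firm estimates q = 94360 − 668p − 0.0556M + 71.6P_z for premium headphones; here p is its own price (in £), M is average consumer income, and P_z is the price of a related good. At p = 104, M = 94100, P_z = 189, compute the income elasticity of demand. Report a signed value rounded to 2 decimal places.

-0.16

At the given values, q = 94360 − 668(104) − 0.0556(94100) + 71.6(189) = 33188.44.
∂q/∂M = -0.0556.
E = (-0.0556) × (94100/33188.44) = -0.1576…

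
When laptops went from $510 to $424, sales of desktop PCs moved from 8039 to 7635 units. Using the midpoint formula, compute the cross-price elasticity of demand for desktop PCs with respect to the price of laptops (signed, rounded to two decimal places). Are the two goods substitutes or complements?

0.28; substitutes

%ΔQ_{desktop PCs} = (7635 − 8039)/avg = -404/7837 = -0.051550…
%ΔP_{laptops} = (424 − 510)/avg = -86/467 = -0.184154…
E_cross = (-404/7837) / (-86/467) = 0.2799…
E_cross > 0 ⇒ the goods are substitutes.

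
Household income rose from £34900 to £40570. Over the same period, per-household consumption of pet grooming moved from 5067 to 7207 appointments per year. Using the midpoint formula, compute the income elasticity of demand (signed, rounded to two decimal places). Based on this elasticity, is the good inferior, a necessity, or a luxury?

2.32; luxury

%ΔQ = (7207 − 5067)/[( 5067 + 7207)/2] = 2140/6137 = 0.348704…
%ΔIncome = (40570 − 34900)/[( 34900 + 40570)/2] = 5670/37735 = 0.150258…
E_income = (2140/6137) / (5670/37735) = 2.3206…
E_income > 1 ⇒ normal good, luxury.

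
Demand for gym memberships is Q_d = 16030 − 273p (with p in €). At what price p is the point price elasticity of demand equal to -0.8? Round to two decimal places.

26.10

Ed = −273p/(16030 − 273p). Set this equal to -0.8:
273p = 0.8·(16030 − 273p) ⇒ 273p(1 + 0.8) = 0.8·16030
p = 0.8·16030 / (273·1.8) = 26.0968…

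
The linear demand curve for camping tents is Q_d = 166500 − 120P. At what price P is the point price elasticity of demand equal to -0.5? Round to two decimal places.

462.50

Ed = −120P/(166500 − 120P). Set this equal to -0.5:
120P = 0.5·(166500 − 120P) ⇒ 120P(1 + 0.5) = 0.5·166500
P = 0.5·166500 / (120·1.5) = 462.5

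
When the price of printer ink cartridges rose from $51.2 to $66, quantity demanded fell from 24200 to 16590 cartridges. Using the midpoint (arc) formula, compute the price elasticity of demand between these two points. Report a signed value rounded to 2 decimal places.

%ΔQ = (16590 − 24200) / [(24200 + 16590)/2] = -7610/20395 = -0.373130…
%ΔP = (66 − 51.2) / [(51.2 + 66)/2] = 14.8/58.6 = 0.252559…
Arc Ed = %ΔQ / %ΔP = (-7610/20395) / (14.8/58.6) = -1.4773…

-1.48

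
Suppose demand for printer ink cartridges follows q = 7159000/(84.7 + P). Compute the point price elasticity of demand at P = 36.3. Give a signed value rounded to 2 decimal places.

dq/dP = −7159000/(84.7 + P)² = -488.969. At P = 36.3, q = 59165.3.
Ed = (dq/dP)·(P/q) = (-488.969) × (36.3/59165.3) = -0.3

-0.30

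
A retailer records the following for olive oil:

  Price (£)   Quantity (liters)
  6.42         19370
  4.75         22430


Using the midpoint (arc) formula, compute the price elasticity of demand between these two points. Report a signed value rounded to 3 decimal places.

-0.490

%ΔQ = (22430 − 19370) / [(19370 + 22430)/2] = 3060/20900 = 0.146411…
%ΔP = (4.75 − 6.42) / [(6.42 + 4.75)/2] = -1.67/5.585 = -0.299015…
Arc Ed = %ΔQ / %ΔP = (3060/20900) / (-1.67/5.585) = -0.48964…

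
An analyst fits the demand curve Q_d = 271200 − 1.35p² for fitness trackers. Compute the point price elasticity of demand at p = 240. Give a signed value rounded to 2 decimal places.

dQ_d/dp = −2·1.35·p = -648. At p = 240, Q_d = 193440.
Ed = (dQ_d/dp)·(p/Q_d) = (-648) × (240/193440) = -0.8039…

-0.80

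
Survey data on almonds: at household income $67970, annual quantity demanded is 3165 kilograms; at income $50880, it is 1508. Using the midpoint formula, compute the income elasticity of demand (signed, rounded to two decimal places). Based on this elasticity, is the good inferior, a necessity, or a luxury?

%ΔQ = (1508 − 3165)/[( 3165 + 1508)/2] = -1657/2336.5 = -0.709180…
%ΔIncome = (50880 − 67970)/[( 67970 + 50880)/2] = -17090/59425 = -0.287589…
E_income = (-1657/2336.5) / (-17090/59425) = 2.4659…
E_income > 1 ⇒ normal good, luxury.

2.47; luxury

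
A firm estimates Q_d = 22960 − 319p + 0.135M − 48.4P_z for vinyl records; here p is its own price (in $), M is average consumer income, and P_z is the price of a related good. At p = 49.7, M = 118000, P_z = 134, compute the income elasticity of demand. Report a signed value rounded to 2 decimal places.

At the given values, Q_d = 22960 − 319(49.7) + 0.135(118000) − 48.4(134) = 16550.1.
∂Q_d/∂M = 0.135.
E = (0.135) × (118000/16550.1) = 0.9625…

0.96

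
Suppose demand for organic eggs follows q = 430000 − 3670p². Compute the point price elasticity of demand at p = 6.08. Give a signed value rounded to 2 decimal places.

-0.92

dq/dp = −2·3670·p = -44627.2. At p = 6.08, q = 294333.312.
Ed = (dq/dp)·(p/q) = (-44627.2) × (6.08/294333.312) = -0.9218…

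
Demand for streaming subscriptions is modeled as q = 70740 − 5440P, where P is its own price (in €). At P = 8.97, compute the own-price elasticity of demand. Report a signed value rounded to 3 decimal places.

-2.224

At the given values, q = 70740 − 5440(8.97) = 21943.2.
∂q/∂P = −5440.
E = (-5440) × (8.97/21943.2) = -2.22377…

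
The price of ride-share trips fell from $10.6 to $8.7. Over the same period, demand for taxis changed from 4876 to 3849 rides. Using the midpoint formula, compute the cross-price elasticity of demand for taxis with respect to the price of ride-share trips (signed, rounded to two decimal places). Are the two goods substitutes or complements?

1.20; substitutes

%ΔQ_{taxis} = (3849 − 4876)/avg = -1027/4362.5 = -0.235415…
%ΔP_{ride-share trips} = (8.7 − 10.6)/avg = -1.9/9.65 = -0.196891…
E_cross = (-1027/4362.5) / (-1.9/9.65) = 1.1956…
E_cross > 0 ⇒ the goods are substitutes.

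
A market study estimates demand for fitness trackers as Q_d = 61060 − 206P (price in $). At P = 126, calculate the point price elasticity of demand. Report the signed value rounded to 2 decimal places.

-0.74

dQ_d/dP = −206. At P = 126, Q_d = 61060 − 206(126) = 35104.
Ed = (dQ_d/dP)·(P/Q_d) = −206 × (126/35104) = -0.7394…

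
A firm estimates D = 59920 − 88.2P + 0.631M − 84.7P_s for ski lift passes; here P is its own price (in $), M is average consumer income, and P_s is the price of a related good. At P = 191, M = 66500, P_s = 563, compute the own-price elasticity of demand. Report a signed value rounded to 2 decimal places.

-0.45

At the given values, D = 59920 − 88.2(191) + 0.631(66500) − 84.7(563) = 37349.2.
∂D/∂P = −88.2.
E = (-88.2) × (191/37349.2) = -0.4510…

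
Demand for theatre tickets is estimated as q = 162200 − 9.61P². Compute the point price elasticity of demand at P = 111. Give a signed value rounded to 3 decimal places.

-5.407

dq/dP = −2·9.61·P = -2133.42. At P = 111, q = 43795.19.
Ed = (dq/dP)·(P/q) = (-2133.42) × (111/43795.19) = -5.40720…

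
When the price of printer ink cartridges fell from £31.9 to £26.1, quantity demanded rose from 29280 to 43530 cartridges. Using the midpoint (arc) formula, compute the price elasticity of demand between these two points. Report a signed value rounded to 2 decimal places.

%ΔQ = (43530 − 29280) / [(29280 + 43530)/2] = 14250/36405 = 0.391429…
%ΔP = (26.1 − 31.9) / [(31.9 + 26.1)/2] = -5.8/29 = -0.2
Arc Ed = %ΔQ / %ΔP = (14250/36405) / (-5.8/29) = -1.9571…

-1.96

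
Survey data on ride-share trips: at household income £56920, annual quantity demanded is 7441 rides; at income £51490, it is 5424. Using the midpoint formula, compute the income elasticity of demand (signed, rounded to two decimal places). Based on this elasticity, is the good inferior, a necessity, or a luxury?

3.13; luxury

%ΔQ = (5424 − 7441)/[( 7441 + 5424)/2] = -2017/6432.5 = -0.313563…
%ΔIncome = (51490 − 56920)/[( 56920 + 51490)/2] = -5430/54205 = -0.100175…
E_income = (-2017/6432.5) / (-5430/54205) = 3.1301…
E_income > 1 ⇒ normal good, luxury.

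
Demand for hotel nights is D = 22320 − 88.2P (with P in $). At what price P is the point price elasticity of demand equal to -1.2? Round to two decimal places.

Ed = −88.2P/(22320 − 88.2P). Set this equal to -1.2:
88.2P = 1.2·(22320 − 88.2P) ⇒ 88.2P(1 + 1.2) = 1.2·22320
P = 1.2·22320 / (88.2·2.2) = 138.0333…

138.03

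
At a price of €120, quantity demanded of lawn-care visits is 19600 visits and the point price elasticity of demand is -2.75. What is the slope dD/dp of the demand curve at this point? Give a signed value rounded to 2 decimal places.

-449.17

Ed = (dD/dp)·(p/D) ⇒ dD/dp = Ed·D/p = (-2.75)·19600/120 = -449.1666…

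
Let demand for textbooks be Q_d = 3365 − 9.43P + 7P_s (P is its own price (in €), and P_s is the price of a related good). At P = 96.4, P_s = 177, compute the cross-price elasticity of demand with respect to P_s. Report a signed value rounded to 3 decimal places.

At the given values, Q_d = 3365 − 9.43(96.4) + 7(177) = 3694.948.
∂Q_d/∂P_s = 7.
E = (7) × (177/3694.948) = 0.33532…

0.335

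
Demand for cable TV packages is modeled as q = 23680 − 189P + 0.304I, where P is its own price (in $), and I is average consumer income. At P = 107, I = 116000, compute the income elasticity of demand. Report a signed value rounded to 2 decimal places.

At the given values, q = 23680 − 189(107) + 0.304(116000) = 38721.
∂q/∂I = 0.304.
E = (0.304) × (116000/38721) = 0.9107…

0.91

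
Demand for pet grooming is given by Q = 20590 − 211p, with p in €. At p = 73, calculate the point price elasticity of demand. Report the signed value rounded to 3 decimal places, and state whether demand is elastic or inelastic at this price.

-2.970; elastic

dQ/dp = −211. At p = 73, Q = 20590 − 211(73) = 5187.
Ed = (dQ/dp)·(p/Q) = −211 × (73/5187) = -2.96953…
|Ed| = 2.970 > 1, so demand is elastic.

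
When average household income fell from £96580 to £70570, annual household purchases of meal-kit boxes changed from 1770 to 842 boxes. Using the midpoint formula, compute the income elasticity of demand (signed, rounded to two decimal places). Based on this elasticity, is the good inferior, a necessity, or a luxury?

2.28; luxury

%ΔQ = (842 − 1770)/[( 1770 + 842)/2] = -928/1306 = -0.710566…
%ΔIncome = (70570 − 96580)/[( 96580 + 70570)/2] = -26010/83575 = -0.311217…
E_income = (-928/1306) / (-26010/83575) = 2.2831…
E_income > 1 ⇒ normal good, luxury.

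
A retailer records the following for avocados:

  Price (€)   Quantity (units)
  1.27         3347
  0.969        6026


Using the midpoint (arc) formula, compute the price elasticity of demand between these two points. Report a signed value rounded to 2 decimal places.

-2.13

%ΔQ = (6026 − 3347) / [(3347 + 6026)/2] = 2679/4686.5 = 0.571641…
%ΔP = (0.969 − 1.27) / [(1.27 + 0.969)/2] = -0.301/1.1195 = -0.268870…
Arc Ed = %ΔQ / %ΔP = (2679/4686.5) / (-0.301/1.1195) = -2.1260…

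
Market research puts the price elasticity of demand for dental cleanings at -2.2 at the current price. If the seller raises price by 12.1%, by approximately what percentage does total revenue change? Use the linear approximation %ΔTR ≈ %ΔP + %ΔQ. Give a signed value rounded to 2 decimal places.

%ΔQ ≈ Ed × %ΔP = (-2.2) × (+12.1%) = -26.6200%
%ΔTR ≈ %ΔP + %ΔQ = (+12.1%) + (-26.6200%) = -14.5200%

-14.52%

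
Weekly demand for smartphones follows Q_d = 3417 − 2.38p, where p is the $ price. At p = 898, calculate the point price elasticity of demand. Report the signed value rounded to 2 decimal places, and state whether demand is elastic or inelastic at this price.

-1.67; elastic

dQ_d/dp = −2.38. At p = 898, Q_d = 3417 − 2.38(898) = 1279.76.
Ed = (dQ_d/dp)·(p/Q_d) = −2.38 × (898/1279.76) = -1.6700…
|Ed| = 1.67 > 1, so demand is elastic.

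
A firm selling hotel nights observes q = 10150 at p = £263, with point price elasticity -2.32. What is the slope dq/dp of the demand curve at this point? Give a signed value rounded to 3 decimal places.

-89.536

Ed = (dq/dp)·(p/q) ⇒ dq/dp = Ed·q/p = (-2.32)·10150/263 = -89.53612…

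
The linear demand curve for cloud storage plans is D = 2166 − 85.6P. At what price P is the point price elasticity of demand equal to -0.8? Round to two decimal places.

Ed = −85.6P/(2166 − 85.6P). Set this equal to -0.8:
85.6P = 0.8·(2166 − 85.6P) ⇒ 85.6P(1 + 0.8) = 0.8·2166
P = 0.8·2166 / (85.6·1.8) = 11.2461…

11.25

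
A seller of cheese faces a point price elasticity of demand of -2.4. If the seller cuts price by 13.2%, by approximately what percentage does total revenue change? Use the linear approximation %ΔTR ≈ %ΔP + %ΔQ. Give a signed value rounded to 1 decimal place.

+18.5%

%ΔQ ≈ Ed × %ΔP = (-2.4) × (-13.2%) = +31.6800%
%ΔTR ≈ %ΔP + %ΔQ = (-13.2%) + (+31.6800%) = +18.4800%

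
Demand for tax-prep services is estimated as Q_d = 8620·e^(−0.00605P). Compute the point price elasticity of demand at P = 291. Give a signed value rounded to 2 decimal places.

dQ_d/dP = −0.00605·Q_d = -8.96738. At P = 291, Q_d = 1482.21.
Ed = (dQ_d/dP)·(P/Q_d) = (-8.96738) × (291/1482.21) = -1.7605…

-1.76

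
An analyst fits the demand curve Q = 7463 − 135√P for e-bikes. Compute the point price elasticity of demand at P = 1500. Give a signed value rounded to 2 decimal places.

-1.17

dQ/dP = −135/(2√P) = -1.74284. At P = 1500, Q = 2234.47.
Ed = (dQ/dP)·(P/Q) = (-1.74284) × (1500/2234.47) = -1.1699…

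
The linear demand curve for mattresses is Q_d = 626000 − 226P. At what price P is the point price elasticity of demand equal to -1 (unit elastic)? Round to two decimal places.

1384.96

Ed = −226P/(626000 − 226P). Set this equal to -1:
226P = 1·(626000 − 226P) ⇒ 226P(1 + 1) = 1·626000
P = 1·626000 / (226·2) = 1384.9557…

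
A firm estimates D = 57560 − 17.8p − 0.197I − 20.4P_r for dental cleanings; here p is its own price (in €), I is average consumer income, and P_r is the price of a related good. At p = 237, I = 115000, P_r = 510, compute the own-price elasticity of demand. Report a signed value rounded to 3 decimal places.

-0.208

At the given values, D = 57560 − 17.8(237) − 0.197(115000) − 20.4(510) = 20282.4.
∂D/∂p = −17.8.
E = (-17.8) × (237/20282.4) = -0.20799…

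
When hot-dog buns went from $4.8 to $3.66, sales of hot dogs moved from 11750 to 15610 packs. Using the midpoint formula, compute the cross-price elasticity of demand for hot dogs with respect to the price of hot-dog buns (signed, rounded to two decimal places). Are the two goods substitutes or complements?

-1.05; complements

%ΔQ_{hot dogs} = (15610 − 11750)/avg = 3860/13680 = 0.282163…
%ΔP_{hot-dog buns} = (3.66 − 4.8)/avg = -1.14/4.23 = -0.269503…
E_cross = (3860/13680) / (-1.14/4.23) = -1.0469…
E_cross < 0 ⇒ the goods are complements.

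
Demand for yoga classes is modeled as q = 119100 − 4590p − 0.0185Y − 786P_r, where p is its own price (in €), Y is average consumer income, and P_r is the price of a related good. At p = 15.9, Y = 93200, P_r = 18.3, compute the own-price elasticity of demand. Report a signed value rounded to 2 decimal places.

At the given values, q = 119100 − 4590(15.9) − 0.0185(93200) − 786(18.3) = 30011.
∂q/∂p = −4590.
E = (-4590) × (15.9/30011) = -2.4318…

-2.43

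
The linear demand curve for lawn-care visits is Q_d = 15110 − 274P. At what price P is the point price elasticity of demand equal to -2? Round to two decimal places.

36.76

Ed = −274P/(15110 − 274P). Set this equal to -2:
274P = 2·(15110 − 274P) ⇒ 274P(1 + 2) = 2·15110
P = 2·15110 / (274·3) = 36.7639…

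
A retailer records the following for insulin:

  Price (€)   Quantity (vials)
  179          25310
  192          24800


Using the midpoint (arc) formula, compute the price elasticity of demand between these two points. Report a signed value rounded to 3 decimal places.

%ΔQ = (24800 − 25310) / [(25310 + 24800)/2] = -510/25055 = -0.020355…
%ΔP = (192 − 179) / [(179 + 192)/2] = 13/185.5 = 0.070080…
Arc Ed = %ΔQ / %ΔP = (-510/25055) / (13/185.5) = -0.29045…

-0.290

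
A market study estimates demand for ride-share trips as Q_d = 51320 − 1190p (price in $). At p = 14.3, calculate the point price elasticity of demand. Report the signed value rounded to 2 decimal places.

-0.50

dQ_d/dp = −1190. At p = 14.3, Q_d = 51320 − 1190(14.3) = 34303.
Ed = (dQ_d/dp)·(p/Q_d) = −1190 × (14.3/34303) = -0.4960…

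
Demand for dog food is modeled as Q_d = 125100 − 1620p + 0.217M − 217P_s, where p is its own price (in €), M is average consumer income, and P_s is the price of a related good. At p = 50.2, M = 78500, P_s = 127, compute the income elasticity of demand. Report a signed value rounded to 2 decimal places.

At the given values, Q_d = 125100 − 1620(50.2) + 0.217(78500) − 217(127) = 33251.5.
∂Q_d/∂M = 0.217.
E = (0.217) × (78500/33251.5) = 0.5122…

0.51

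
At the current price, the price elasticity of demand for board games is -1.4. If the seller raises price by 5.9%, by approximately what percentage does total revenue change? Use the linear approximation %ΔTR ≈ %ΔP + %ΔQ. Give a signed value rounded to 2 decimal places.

-2.36%

%ΔQ ≈ Ed × %ΔP = (-1.4) × (+5.9%) = -8.2600%
%ΔTR ≈ %ΔP + %ΔQ = (+5.9%) + (-8.2600%) = -2.3600%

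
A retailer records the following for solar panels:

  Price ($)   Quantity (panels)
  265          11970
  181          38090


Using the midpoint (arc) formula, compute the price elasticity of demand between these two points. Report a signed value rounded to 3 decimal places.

%ΔQ = (38090 − 11970) / [(11970 + 38090)/2] = 26120/25030 = 1.043547…
%ΔP = (181 − 265) / [(265 + 181)/2] = -84/223 = -0.376681…
Arc Ed = %ΔQ / %ΔP = (26120/25030) / (-84/223) = -2.77037…

-2.770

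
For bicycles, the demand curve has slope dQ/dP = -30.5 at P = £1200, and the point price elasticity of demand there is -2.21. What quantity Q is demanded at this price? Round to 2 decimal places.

16561.09

Ed = (dQ/dP)·(P/Q) ⇒ Q = (dQ/dP)·P/Ed = (-30.5)·1200/(-2.21) = 16561.0859…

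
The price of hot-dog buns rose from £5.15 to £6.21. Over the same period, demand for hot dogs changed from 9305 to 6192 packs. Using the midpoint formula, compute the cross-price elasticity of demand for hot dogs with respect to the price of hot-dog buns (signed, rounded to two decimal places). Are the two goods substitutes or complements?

-2.15; complements

%ΔQ_{hot dogs} = (6192 − 9305)/avg = -3113/7748.5 = -0.401755…
%ΔP_{hot-dog buns} = (6.21 − 5.15)/avg = 1.06/5.68 = 0.186619…
E_cross = (-3113/7748.5) / (1.06/5.68) = -2.1528…
E_cross < 0 ⇒ the goods are complements.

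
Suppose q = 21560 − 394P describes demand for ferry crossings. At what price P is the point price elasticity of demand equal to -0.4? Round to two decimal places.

Ed = −394P/(21560 − 394P). Set this equal to -0.4:
394P = 0.4·(21560 − 394P) ⇒ 394P(1 + 0.4) = 0.4·21560
P = 0.4·21560 / (394·1.4) = 15.6345…

15.63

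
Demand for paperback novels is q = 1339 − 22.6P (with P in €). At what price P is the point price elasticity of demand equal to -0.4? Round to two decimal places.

Ed = −22.6P/(1339 − 22.6P). Set this equal to -0.4:
22.6P = 0.4·(1339 − 22.6P) ⇒ 22.6P(1 + 0.4) = 0.4·1339
P = 0.4·1339 / (22.6·1.4) = 16.9279…

16.93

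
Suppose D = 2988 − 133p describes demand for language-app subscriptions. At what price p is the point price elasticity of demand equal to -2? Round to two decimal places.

Ed = −133p/(2988 − 133p). Set this equal to -2:
133p = 2·(2988 − 133p) ⇒ 133p(1 + 2) = 2·2988
p = 2·2988 / (133·3) = 14.9774…

14.98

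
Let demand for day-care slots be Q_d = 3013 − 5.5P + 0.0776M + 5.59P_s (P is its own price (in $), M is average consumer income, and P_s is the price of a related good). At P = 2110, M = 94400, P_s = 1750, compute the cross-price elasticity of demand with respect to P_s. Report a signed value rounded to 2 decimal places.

At the given values, Q_d = 3013 − 5.5(2110) + 0.0776(94400) + 5.59(1750) = 8515.94.
∂Q_d/∂P_s = 5.59.
E = (5.59) × (1750/8515.94) = 1.1487…

1.15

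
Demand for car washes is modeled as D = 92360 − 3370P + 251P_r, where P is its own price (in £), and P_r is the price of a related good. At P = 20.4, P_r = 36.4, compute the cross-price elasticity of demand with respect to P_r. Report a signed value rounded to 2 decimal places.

0.28

At the given values, D = 92360 − 3370(20.4) + 251(36.4) = 32748.4.
∂D/∂P_r = 251.
E = (251) × (36.4/32748.4) = 0.2789…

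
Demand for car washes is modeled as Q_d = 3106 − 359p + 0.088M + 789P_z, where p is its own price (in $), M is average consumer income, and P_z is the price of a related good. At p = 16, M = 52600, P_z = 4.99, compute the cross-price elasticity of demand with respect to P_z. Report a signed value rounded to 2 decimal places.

0.66

At the given values, Q_d = 3106 − 359(16) + 0.088(52600) + 789(4.99) = 5927.91.
∂Q_d/∂P_z = 789.
E = (789) × (4.99/5927.91) = 0.6641…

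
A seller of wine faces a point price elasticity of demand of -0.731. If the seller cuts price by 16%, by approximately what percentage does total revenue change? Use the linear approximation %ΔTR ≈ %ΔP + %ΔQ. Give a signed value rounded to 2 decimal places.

-4.30%

%ΔQ ≈ Ed × %ΔP = (-0.731) × (-16%) = +11.6960%
%ΔTR ≈ %ΔP + %ΔQ = (-16%) + (+11.6960%) = -4.3040%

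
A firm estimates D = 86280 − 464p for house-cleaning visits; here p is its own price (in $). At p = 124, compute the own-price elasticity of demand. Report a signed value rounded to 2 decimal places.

At the given values, D = 86280 − 464(124) = 28744.
∂D/∂p = −464.
E = (-464) × (124/28744) = -2.0016…

-2.00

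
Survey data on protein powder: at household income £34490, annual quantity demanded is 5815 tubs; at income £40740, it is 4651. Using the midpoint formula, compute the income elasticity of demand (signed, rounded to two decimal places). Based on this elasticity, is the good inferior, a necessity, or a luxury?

%ΔQ = (4651 − 5815)/[( 5815 + 4651)/2] = -1164/5233 = -0.222434…
%ΔIncome = (40740 − 34490)/[( 34490 + 40740)/2] = 6250/37615 = 0.166157…
E_income = (-1164/5233) / (6250/37615) = -1.3387…
E_income < 0 ⇒ inferior good.

-1.34; inferior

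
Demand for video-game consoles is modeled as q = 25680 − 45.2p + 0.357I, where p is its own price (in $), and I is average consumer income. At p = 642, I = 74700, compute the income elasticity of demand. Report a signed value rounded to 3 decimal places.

1.143

At the given values, q = 25680 − 45.2(642) + 0.357(74700) = 23329.5.
∂q/∂I = 0.357.
E = (0.357) × (74700/23329.5) = 1.14309…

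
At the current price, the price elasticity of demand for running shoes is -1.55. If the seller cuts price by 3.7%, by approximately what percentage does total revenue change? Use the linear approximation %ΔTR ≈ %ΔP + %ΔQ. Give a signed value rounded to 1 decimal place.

%ΔQ ≈ Ed × %ΔP = (-1.55) × (-3.7%) = +5.7350%
%ΔTR ≈ %ΔP + %ΔQ = (-3.7%) + (+5.7350%) = +2.0350%

+2.0%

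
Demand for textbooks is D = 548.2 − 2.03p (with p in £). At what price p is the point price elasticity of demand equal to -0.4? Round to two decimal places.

Ed = −2.03p/(548.2 − 2.03p). Set this equal to -0.4:
2.03p = 0.4·(548.2 − 2.03p) ⇒ 2.03p(1 + 0.4) = 0.4·548.2
p = 0.4·548.2 / (2.03·1.4) = 77.1569…

77.16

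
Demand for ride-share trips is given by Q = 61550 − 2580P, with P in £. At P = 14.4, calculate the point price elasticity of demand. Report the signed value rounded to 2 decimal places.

dQ/dP = −2580. At P = 14.4, Q = 61550 − 2580(14.4) = 24398.
Ed = (dQ/dP)·(P/Q) = −2580 × (14.4/24398) = -1.5227…

-1.52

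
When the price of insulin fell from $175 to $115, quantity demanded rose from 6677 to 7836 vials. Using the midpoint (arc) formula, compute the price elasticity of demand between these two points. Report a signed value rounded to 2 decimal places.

-0.39

%ΔQ = (7836 − 6677) / [(6677 + 7836)/2] = 1159/7256.5 = 0.159718…
%ΔP = (115 − 175) / [(175 + 115)/2] = -60/145 = -0.413793…
Arc Ed = %ΔQ / %ΔP = (1159/7256.5) / (-60/145) = -0.3859…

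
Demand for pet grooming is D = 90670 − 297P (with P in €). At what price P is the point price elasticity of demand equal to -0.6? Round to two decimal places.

114.48

Ed = −297P/(90670 − 297P). Set this equal to -0.6:
297P = 0.6·(90670 − 297P) ⇒ 297P(1 + 0.6) = 0.6·90670
P = 0.6·90670 / (297·1.6) = 114.4823…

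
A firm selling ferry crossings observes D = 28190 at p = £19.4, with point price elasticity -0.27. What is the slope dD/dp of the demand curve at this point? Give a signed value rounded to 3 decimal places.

Ed = (dD/dp)·(p/D) ⇒ dD/dp = Ed·D/p = (-0.27)·28190/19.4 = -392.33505…

-392.335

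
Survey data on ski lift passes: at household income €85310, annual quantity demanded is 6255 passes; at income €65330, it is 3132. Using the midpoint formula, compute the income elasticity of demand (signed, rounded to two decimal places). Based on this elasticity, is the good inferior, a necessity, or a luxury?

2.51; luxury

%ΔQ = (3132 − 6255)/[( 6255 + 3132)/2] = -3123/4693.5 = -0.665388…
%ΔIncome = (65330 − 85310)/[( 85310 + 65330)/2] = -19980/75320 = -0.265268…
E_income = (-3123/4693.5) / (-19980/75320) = 2.5083…
E_income > 1 ⇒ normal good, luxury.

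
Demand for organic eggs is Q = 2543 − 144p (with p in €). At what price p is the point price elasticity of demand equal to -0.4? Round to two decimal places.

5.05

Ed = −144p/(2543 − 144p). Set this equal to -0.4:
144p = 0.4·(2543 − 144p) ⇒ 144p(1 + 0.4) = 0.4·2543
p = 0.4·2543 / (144·1.4) = 5.0456…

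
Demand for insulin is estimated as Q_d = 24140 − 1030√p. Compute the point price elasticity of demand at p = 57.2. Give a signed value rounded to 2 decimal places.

-0.24

dQ_d/dp = −1030/(2√p) = -68.0941. At p = 57.2, Q_d = 16350.
Ed = (dQ_d/dp)·(p/Q_d) = (-68.0941) × (57.2/16350) = -0.2382…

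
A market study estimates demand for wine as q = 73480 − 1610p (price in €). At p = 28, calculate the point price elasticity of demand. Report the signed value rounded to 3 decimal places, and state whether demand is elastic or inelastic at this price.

dq/dp = −1610. At p = 28, q = 73480 − 1610(28) = 28400.
Ed = (dq/dp)·(p/q) = −1610 × (28/28400) = -1.58732…
|Ed| = 1.587 > 1, so demand is elastic.

-1.587; elastic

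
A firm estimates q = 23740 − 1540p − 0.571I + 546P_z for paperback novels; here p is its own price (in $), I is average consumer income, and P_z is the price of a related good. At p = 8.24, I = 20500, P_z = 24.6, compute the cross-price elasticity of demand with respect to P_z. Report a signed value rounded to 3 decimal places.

1.051

At the given values, q = 23740 − 1540(8.24) − 0.571(20500) + 546(24.6) = 12776.5.
∂q/∂P_z = 546.
E = (546) × (24.6/12776.5) = 1.05127…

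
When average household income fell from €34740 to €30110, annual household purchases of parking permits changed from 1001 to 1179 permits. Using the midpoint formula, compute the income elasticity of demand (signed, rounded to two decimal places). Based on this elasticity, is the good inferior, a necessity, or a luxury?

-1.14; inferior

%ΔQ = (1179 − 1001)/[( 1001 + 1179)/2] = 178/1090 = 0.163302…
%ΔIncome = (30110 − 34740)/[( 34740 + 30110)/2] = -4630/32425 = -0.142791…
E_income = (178/1090) / (-4630/32425) = -1.1436…
E_income < 0 ⇒ inferior good.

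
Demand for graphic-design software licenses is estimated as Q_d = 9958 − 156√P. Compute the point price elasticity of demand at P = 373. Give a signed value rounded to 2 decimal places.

-0.22

dQ_d/dP = −156/(2√P) = -4.03869. At P = 373, Q_d = 6945.14.
Ed = (dQ_d/dP)·(P/Q_d) = (-4.03869) × (373/6945.14) = -0.2169…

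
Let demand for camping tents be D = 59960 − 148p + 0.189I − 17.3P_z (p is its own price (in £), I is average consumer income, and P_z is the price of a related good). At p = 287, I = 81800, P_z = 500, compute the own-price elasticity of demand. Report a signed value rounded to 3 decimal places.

At the given values, D = 59960 − 148(287) + 0.189(81800) − 17.3(500) = 24294.2.
∂D/∂p = −148.
E = (-148) × (287/24294.2) = -1.74840…

-1.748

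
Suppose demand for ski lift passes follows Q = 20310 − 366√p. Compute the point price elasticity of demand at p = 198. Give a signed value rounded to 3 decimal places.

-0.170

dQ/dp = −366/(2√p) = -13.0052. At p = 198, Q = 15159.9.
Ed = (dQ/dp)·(p/Q) = (-13.0052) × (198/15159.9) = -0.16985…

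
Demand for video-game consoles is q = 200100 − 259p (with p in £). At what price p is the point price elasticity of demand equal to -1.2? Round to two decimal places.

Ed = −259p/(200100 − 259p). Set this equal to -1.2:
259p = 1.2·(200100 − 259p) ⇒ 259p(1 + 1.2) = 1.2·200100
p = 1.2·200100 / (259·2.2) = 421.4110…

421.41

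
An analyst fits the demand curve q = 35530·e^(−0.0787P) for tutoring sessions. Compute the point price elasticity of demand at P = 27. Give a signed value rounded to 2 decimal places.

-2.12

dq/dP = −0.0787·q = -333.993. At P = 27, q = 4243.88.
Ed = (dq/dP)·(P/q) = (-333.993) × (27/4243.88) = -2.1249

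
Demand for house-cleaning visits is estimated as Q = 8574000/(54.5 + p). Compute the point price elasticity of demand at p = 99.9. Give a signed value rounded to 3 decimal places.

-0.647

dQ/dp = −8574000/(54.5 + p)² = -359.657. At p = 99.9, Q = 55531.1.
Ed = (dQ/dp)·(p/Q) = (-359.657) × (99.9/55531.1) = -0.64702…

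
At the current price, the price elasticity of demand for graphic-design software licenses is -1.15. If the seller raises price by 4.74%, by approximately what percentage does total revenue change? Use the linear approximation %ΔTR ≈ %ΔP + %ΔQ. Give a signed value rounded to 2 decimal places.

%ΔQ ≈ Ed × %ΔP = (-1.15) × (+4.74%) = -5.4510%
%ΔTR ≈ %ΔP + %ΔQ = (+4.74%) + (-5.4510%) = -0.7110%

-0.71%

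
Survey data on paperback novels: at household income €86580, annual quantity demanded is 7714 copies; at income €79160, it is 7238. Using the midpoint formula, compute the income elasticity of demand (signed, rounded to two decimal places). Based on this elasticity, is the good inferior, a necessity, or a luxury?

%ΔQ = (7238 − 7714)/[( 7714 + 7238)/2] = -476/7476 = -0.063670…
%ΔIncome = (79160 − 86580)/[( 86580 + 79160)/2] = -7420/82870 = -0.089537…
E_income = (-476/7476) / (-7420/82870) = 0.7111…
0 < E_income < 1 ⇒ normal good, necessity.

0.71; necessity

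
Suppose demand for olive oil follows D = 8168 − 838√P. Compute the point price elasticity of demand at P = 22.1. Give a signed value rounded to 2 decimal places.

dD/dP = −838/(2√P) = -89.1288. At P = 22.1, D = 4228.51.
Ed = (dD/dP)·(P/D) = (-89.1288) × (22.1/4228.51) = -0.4658…

-0.47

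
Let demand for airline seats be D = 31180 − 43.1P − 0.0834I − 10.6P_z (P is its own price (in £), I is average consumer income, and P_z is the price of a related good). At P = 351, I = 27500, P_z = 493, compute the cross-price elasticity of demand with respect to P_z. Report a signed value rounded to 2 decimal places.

-0.61

At the given values, D = 31180 − 43.1(351) − 0.0834(27500) − 10.6(493) = 8532.6.
∂D/∂P_z = -10.6.
E = (-10.6) × (493/8532.6) = -0.6124…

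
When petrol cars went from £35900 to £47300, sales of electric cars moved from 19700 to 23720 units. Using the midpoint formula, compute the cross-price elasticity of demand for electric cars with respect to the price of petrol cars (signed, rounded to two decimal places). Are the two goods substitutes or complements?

0.68; substitutes

%ΔQ_{electric cars} = (23720 − 19700)/avg = 4020/21710 = 0.185168…
%ΔP_{petrol cars} = (47300 − 35900)/avg = 11400/41600 = 0.274038…
E_cross = (4020/21710) / (11400/41600) = 0.6757…
E_cross > 0 ⇒ the goods are substitutes.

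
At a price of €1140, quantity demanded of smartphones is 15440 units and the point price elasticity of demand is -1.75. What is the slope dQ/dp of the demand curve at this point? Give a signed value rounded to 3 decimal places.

-23.702

Ed = (dQ/dp)·(p/Q) ⇒ dQ/dp = Ed·Q/p = (-1.75)·15440/1140 = -23.70175…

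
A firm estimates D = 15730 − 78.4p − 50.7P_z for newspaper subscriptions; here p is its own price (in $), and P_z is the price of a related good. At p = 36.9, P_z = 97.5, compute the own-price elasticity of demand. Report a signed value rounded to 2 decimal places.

At the given values, D = 15730 − 78.4(36.9) − 50.7(97.5) = 7893.79.
∂D/∂p = −78.4.
E = (-78.4) × (36.9/7893.79) = -0.3664…

-0.37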